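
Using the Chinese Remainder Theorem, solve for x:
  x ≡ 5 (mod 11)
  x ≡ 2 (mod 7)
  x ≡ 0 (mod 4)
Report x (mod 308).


Moduli 11, 7, 4 are pairwise coprime; by CRT there is a unique solution modulo M = 11 · 7 · 4 = 308.
Solve pairwise, accumulating the modulus:
  Start with x ≡ 5 (mod 11).
  Combine with x ≡ 2 (mod 7): since gcd(11, 7) = 1, we get a unique residue mod 77.
    Write x = 5 + 11·t and substitute into x ≡ 2 (mod 7): 11·t ≡ 2 − 5 = -3 (mod 7).
    Reduce coefficients mod 7: 4·t ≡ 4 (mod 7).
    The inverse of 4 mod 7 is 2 (since 4·2 = 8 = 1·7 + 1), so t ≡ 2·4 = 8 ≡ 1 (mod 7).
    Then x = 5 + 11·1 = 16, valid modulo lcm(11, 7) = 77: x ≡ 16 (mod 77).
  Combine with x ≡ 0 (mod 4): since gcd(77, 4) = 1, we get a unique residue mod 308.
    Write x = 16 + 77·t and substitute into x ≡ 0 (mod 4): 77·t ≡ 0 − 16 = -16 (mod 4).
    Reduce coefficients mod 4: 1·t ≡ 0 (mod 4).
    So t ≡ 0 (mod 4).
    Then x = 16 + 77·0 = 16, valid modulo lcm(77, 4) = 308: x ≡ 16 (mod 308).
Verify: 16 mod 11 = 5 ✓, 16 mod 7 = 2 ✓, 16 mod 4 = 0 ✓.

x ≡ 16 (mod 308).


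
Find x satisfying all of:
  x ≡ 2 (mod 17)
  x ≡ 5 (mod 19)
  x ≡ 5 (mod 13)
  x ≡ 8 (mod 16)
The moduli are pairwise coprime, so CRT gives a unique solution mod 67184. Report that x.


Product of moduli M = 17 · 19 · 13 · 16 = 67184.
Merge one congruence at a time:
  Start: x ≡ 2 (mod 17).
  Combine with x ≡ 5 (mod 19); new modulus lcm = 323.
    Write x = 2 + 17·t and substitute into x ≡ 5 (mod 19): 17·t ≡ 5 − 2 = 3 (mod 19).
    The inverse of 17 mod 19 is 9 (since 17·9 = 153 = 8·19 + 1), so t ≡ 9·3 = 27 ≡ 8 (mod 19).
    Then x = 2 + 17·8 = 138, valid modulo lcm(17, 19) = 323: x ≡ 138 (mod 323).
  Combine with x ≡ 5 (mod 13); new modulus lcm = 4199.
    Write x = 138 + 323·t and substitute into x ≡ 5 (mod 13): 323·t ≡ 5 − 138 = -133 (mod 13).
    Reduce coefficients mod 13: 11·t ≡ 10 (mod 13).
    The inverse of 11 mod 13 is 6 (since 11·6 = 66 = 5·13 + 1), so t ≡ 6·10 = 60 ≡ 8 (mod 13).
    Then x = 138 + 323·8 = 2722, valid modulo lcm(323, 13) = 4199: x ≡ 2722 (mod 4199).
  Combine with x ≡ 8 (mod 16); new modulus lcm = 67184.
    Write x = 2722 + 4199·t and substitute into x ≡ 8 (mod 16): 4199·t ≡ 8 − 2722 = -2714 (mod 16).
    Reduce coefficients mod 16: 7·t ≡ 6 (mod 16).
    The inverse of 7 mod 16 is 7 (since 7·7 = 49 = 3·16 + 1), so t ≡ 7·6 = 42 ≡ 10 (mod 16).
    Then x = 2722 + 4199·10 = 44712, valid modulo lcm(4199, 16) = 67184: x ≡ 44712 (mod 67184).
Verify against each original: 44712 mod 17 = 2, 44712 mod 19 = 5, 44712 mod 13 = 5, 44712 mod 16 = 8.

x ≡ 44712 (mod 67184).


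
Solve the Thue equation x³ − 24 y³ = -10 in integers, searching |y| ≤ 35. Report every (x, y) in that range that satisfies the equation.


The equation is x³ - 24y³ = -10. For fixed y, x³ = 24·y³ − 10, so a solution requires the RHS to be a perfect cube.
Strategy: iterate y from -35 to 35, compute RHS = 24·y³ − 10, and check whether it is a (positive or negative) perfect cube.
Check small values of y:
  y = 0: RHS = -10 is not a perfect cube.
  y = 1: RHS = 14 is not a perfect cube.
  y = -1: RHS = -34 is not a perfect cube.
  y = 2: RHS = 182 is not a perfect cube.
  y = -2: RHS = -202 is not a perfect cube.
  y = 3: RHS = 638 is not a perfect cube.
  y = -3: RHS = -658 is not a perfect cube.
Continuing the search up to |y| = 35 finds no solutions either.
No (x, y) in the scanned range satisfies the equation.

No integer solutions with |y| ≤ 35.


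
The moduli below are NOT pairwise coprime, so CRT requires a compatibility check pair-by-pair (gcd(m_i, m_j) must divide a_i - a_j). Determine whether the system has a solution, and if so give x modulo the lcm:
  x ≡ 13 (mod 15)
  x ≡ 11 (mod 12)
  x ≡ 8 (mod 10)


Moduli 15, 12, 10 are not pairwise coprime, so CRT works modulo lcm(m_i) when all pairwise compatibility conditions hold.
Pairwise compatibility: gcd(m_i, m_j) must divide a_i - a_j for every pair.
Merge one congruence at a time:
  Start: x ≡ 13 (mod 15).
  Combine with x ≡ 11 (mod 12): gcd(15, 12) = 3, and 11 - 13 = -2 is NOT divisible by 3.
    ⇒ system is inconsistent (no integer solution).

No solution (the system is inconsistent).


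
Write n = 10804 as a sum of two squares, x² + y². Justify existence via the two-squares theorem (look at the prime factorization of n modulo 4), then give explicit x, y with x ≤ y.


Step 1: Factor n = 10804 = 2^2 · 37 · 73.
Step 2: Check the mod-4 condition on each prime factor: 2 = 2 (special); 37 ≡ 1 (mod 4), exponent 1; 73 ≡ 1 (mod 4), exponent 1.
All primes ≡ 3 (mod 4) appear to even exponent (or don't appear), so by the two-squares theorem n IS expressible as a sum of two squares.
Step 3: Build a representation. Group n = k² · m with k = 2 and m = 37 · 73 = 2701 (a product of primes ≡ 1 (mod 4)); a representation of m scales to one of n via (k·x)² + (k·y)² = k²(x² + y²). Each prime p ≡ 1 (mod 4) is itself a sum of two squares; find a² by testing p − a² for a perfect square:
  37: 37 − 1² = 36 = 6² ⇒ 37 = 1² + 6².
  73: 73 − 1² = 72, 73 − 2² = 69, 73 − 3² = 64 = 8² ⇒ 73 = 3² + 8².
  Combine using the Brahmagupta–Fibonacci identity (a² + b²)(c² + d²) = (ac − bd)² + (ad + bc)² = (ac + bd)² + (ad − bc)²:
  37 · 73 = 2701: from (1² + 6²)(3² + 8²), take (1·3 − 6·8, 1·8 + 6·3) = (3 − 48, 8 + 18) = (-45, 26); dropping signs (only squares matter) gives (45, 26); check 45² + 26² = 2025 + 676 = 2701 ✓.
  Scale by k = 2: (2·45, 2·26) = (90, 52).
Step 4: Order so x ≤ y and verify: 52² + 90² = 2704 + 8100 = 10804 = n. ✓

n = 10804 = 52² + 90² (one valid representation with x ≤ y).


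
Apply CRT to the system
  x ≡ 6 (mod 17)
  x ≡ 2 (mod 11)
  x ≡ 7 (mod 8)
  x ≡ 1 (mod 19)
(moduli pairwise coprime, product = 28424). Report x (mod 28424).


Product of moduli M = 17 · 11 · 8 · 19 = 28424.
Merge one congruence at a time:
  Start: x ≡ 6 (mod 17).
  Combine with x ≡ 2 (mod 11); new modulus lcm = 187.
    Write x = 6 + 17·t and substitute into x ≡ 2 (mod 11): 17·t ≡ 2 − 6 = -4 (mod 11).
    Reduce coefficients mod 11: 6·t ≡ 7 (mod 11).
    The inverse of 6 mod 11 is 2 (since 6·2 = 12 = 1·11 + 1), so t ≡ 2·7 = 14 ≡ 3 (mod 11).
    Then x = 6 + 17·3 = 57, valid modulo lcm(17, 11) = 187: x ≡ 57 (mod 187).
  Combine with x ≡ 7 (mod 8); new modulus lcm = 1496.
    Write x = 57 + 187·t and substitute into x ≡ 7 (mod 8): 187·t ≡ 7 − 57 = -50 (mod 8).
    Reduce coefficients mod 8: 3·t ≡ 6 (mod 8).
    The inverse of 3 mod 8 is 3 (since 3·3 = 9 = 1·8 + 1), so t ≡ 3·6 = 18 ≡ 2 (mod 8).
    Then x = 57 + 187·2 = 431, valid modulo lcm(187, 8) = 1496: x ≡ 431 (mod 1496).
  Combine with x ≡ 1 (mod 19); new modulus lcm = 28424.
    Write x = 431 + 1496·t and substitute into x ≡ 1 (mod 19): 1496·t ≡ 1 − 431 = -430 (mod 19).
    Reduce coefficients mod 19: 14·t ≡ 7 (mod 19).
    The inverse of 14 mod 19 is 15 (since 14·15 = 210 = 11·19 + 1), so t ≡ 15·7 = 105 ≡ 10 (mod 19).
    Then x = 431 + 1496·10 = 15391, valid modulo lcm(1496, 19) = 28424: x ≡ 15391 (mod 28424).
Verify against each original: 15391 mod 17 = 6, 15391 mod 11 = 2, 15391 mod 8 = 7, 15391 mod 19 = 1.

x ≡ 15391 (mod 28424).


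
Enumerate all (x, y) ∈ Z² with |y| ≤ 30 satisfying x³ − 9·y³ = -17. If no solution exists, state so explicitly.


The equation is x³ - 9y³ = -17. For fixed y, x³ = 9·y³ − 17, so a solution requires the RHS to be a perfect cube.
Strategy: iterate y from -30 to 30, compute RHS = 9·y³ − 17, and check whether it is a (positive or negative) perfect cube.
Check small values of y:
  y = 0: RHS = -17 is not a perfect cube.
  y = 1: RHS = -8 = (-2)³ ⇒ x = -2 works.
  y = -1: RHS = -26 is not a perfect cube.
  y = 2: RHS = 55 is not a perfect cube.
  y = -2: RHS = -89 is not a perfect cube.
  y = 3: RHS = 226 is not a perfect cube.
  y = -3: RHS = -260 is not a perfect cube.
Continuing, at y = 25: RHS = 140608 = (52)³ ⇒ x = 52 works.
Searching the remaining y in |y| ≤ 30 finds no further solutions.
Collected solutions: (-2, 1), (52, 25).

Solutions (with |y| ≤ 30): (-2, 1), (52, 25).


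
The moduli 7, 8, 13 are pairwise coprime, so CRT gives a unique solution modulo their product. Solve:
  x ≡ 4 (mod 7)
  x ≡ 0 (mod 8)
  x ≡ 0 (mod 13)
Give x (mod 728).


Moduli 7, 8, 13 are pairwise coprime; by CRT there is a unique solution modulo M = 7 · 8 · 13 = 728.
Solve pairwise, accumulating the modulus:
  Start with x ≡ 4 (mod 7).
  Combine with x ≡ 0 (mod 8): since gcd(7, 8) = 1, we get a unique residue mod 56.
    Write x = 4 + 7·t and substitute into x ≡ 0 (mod 8): 7·t ≡ 0 − 4 = -4 (mod 8).
    Reduce coefficients mod 8: 7·t ≡ 4 (mod 8).
    The inverse of 7 mod 8 is 7 (since 7·7 = 49 = 6·8 + 1), so t ≡ 7·4 = 28 ≡ 4 (mod 8).
    Then x = 4 + 7·4 = 32, valid modulo lcm(7, 8) = 56: x ≡ 32 (mod 56).
  Combine with x ≡ 0 (mod 13): since gcd(56, 13) = 1, we get a unique residue mod 728.
    Write x = 32 + 56·t and substitute into x ≡ 0 (mod 13): 56·t ≡ 0 − 32 = -32 (mod 13).
    Reduce coefficients mod 13: 4·t ≡ 7 (mod 13).
    The inverse of 4 mod 13 is 10 (since 4·10 = 40 = 3·13 + 1), so t ≡ 10·7 = 70 ≡ 5 (mod 13).
    Then x = 32 + 56·5 = 312, valid modulo lcm(56, 13) = 728: x ≡ 312 (mod 728).
Verify: 312 mod 7 = 4 ✓, 312 mod 8 = 0 ✓, 312 mod 13 = 0 ✓.

x ≡ 312 (mod 728).


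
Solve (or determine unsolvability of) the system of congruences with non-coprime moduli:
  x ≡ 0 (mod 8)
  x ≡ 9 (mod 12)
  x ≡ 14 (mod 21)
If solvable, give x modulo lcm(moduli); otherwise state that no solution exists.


Moduli 8, 12, 21 are not pairwise coprime, so CRT works modulo lcm(m_i) when all pairwise compatibility conditions hold.
Pairwise compatibility: gcd(m_i, m_j) must divide a_i - a_j for every pair.
Merge one congruence at a time:
  Start: x ≡ 0 (mod 8).
  Combine with x ≡ 9 (mod 12): gcd(8, 12) = 4, and 9 - 0 = 9 is NOT divisible by 4.
    ⇒ system is inconsistent (no integer solution).

No solution (the system is inconsistent).


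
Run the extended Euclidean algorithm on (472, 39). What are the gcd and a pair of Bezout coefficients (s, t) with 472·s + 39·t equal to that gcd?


Euclidean algorithm on (472, 39) — divide until remainder is 0:
  472 = 12 · 39 + 4
  39 = 9 · 4 + 3
  4 = 1 · 3 + 1
  3 = 3 · 1 + 0
gcd(472, 39) = 1.
Track Bezout coefficients alongside the remainders: start with r₀ = 472 = a·1 + b·0 (s = 1, t = 0) and r₁ = 39 = a·0 + b·1 (s = 0, t = 1); each new remainder r_{k+1} = r_{k-1} − q_k·r_k inherits s_{k+1} = s_{k-1} − q_k·s_k, t_{k+1} = t_{k-1} − q_k·t_k, so r_k = a·s_k + b·t_k at every step:
  q = 12: r = 4, s = 1 − 12·0 = 1, t = 0 − 12·1 = -12  (check: 472·1 + 39·(-12) = 4)
  q = 9: r = 3, s = 0 − 9·1 = -9, t = 1 − 9·(-12) = 109  (check: 472·(-9) + 39·109 = 3)
  q = 1: r = 1, s = 1 − 1·(-9) = 10, t = -12 − 1·109 = -121  (check: 472·10 + 39·(-121) = 1)
The row with r = 1 (the gcd) gives the Bezout coefficients s = 10, t = -121.
Result: 472 · (10) + 39 · (-121) = 1.

gcd(472, 39) = 1; s = 10, t = -121 (check: 472·10 + 39·(-121) = 1).


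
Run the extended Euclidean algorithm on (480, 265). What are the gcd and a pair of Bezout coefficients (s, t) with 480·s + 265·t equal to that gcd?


Euclidean algorithm on (480, 265) — divide until remainder is 0:
  480 = 1 · 265 + 215
  265 = 1 · 215 + 50
  215 = 4 · 50 + 15
  50 = 3 · 15 + 5
  15 = 3 · 5 + 0
gcd(480, 265) = 5.
Track Bezout coefficients alongside the remainders: start with r₀ = 480 = a·1 + b·0 (s = 1, t = 0) and r₁ = 265 = a·0 + b·1 (s = 0, t = 1); each new remainder r_{k+1} = r_{k-1} − q_k·r_k inherits s_{k+1} = s_{k-1} − q_k·s_k, t_{k+1} = t_{k-1} − q_k·t_k, so r_k = a·s_k + b·t_k at every step:
  q = 1: r = 215, s = 1 − 1·0 = 1, t = 0 − 1·1 = -1  (check: 480·1 + 265·(-1) = 215)
  q = 1: r = 50, s = 0 − 1·1 = -1, t = 1 − 1·(-1) = 2  (check: 480·(-1) + 265·2 = 50)
  q = 4: r = 15, s = 1 − 4·(-1) = 5, t = -1 − 4·2 = -9  (check: 480·5 + 265·(-9) = 15)
  q = 3: r = 5, s = -1 − 3·5 = -16, t = 2 − 3·(-9) = 29  (check: 480·(-16) + 265·29 = 5)
The row with r = 5 (the gcd) gives the Bezout coefficients s = -16, t = 29.
Result: 480 · (-16) + 265 · (29) = 5.

gcd(480, 265) = 5; s = -16, t = 29 (check: 480·(-16) + 265·29 = 5).


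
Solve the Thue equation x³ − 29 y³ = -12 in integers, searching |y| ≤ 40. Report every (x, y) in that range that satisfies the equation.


The equation is x³ - 29y³ = -12. For fixed y, x³ = 29·y³ − 12, so a solution requires the RHS to be a perfect cube.
Strategy: iterate y from -40 to 40, compute RHS = 29·y³ − 12, and check whether it is a (positive or negative) perfect cube.
Check small values of y:
  y = 0: RHS = -12 is not a perfect cube.
  y = 1: RHS = 17 is not a perfect cube.
  y = -1: RHS = -41 is not a perfect cube.
  y = 2: RHS = 220 is not a perfect cube.
  y = -2: RHS = -244 is not a perfect cube.
  y = 3: RHS = 771 is not a perfect cube.
  y = -3: RHS = -795 is not a perfect cube.
Continuing the search up to |y| = 40 finds no solutions either.
No (x, y) in the scanned range satisfies the equation.

No integer solutions with |y| ≤ 40.


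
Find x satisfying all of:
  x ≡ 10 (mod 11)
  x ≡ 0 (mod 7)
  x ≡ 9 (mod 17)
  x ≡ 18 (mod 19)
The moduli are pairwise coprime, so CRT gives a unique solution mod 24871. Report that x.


Product of moduli M = 11 · 7 · 17 · 19 = 24871.
Merge one congruence at a time:
  Start: x ≡ 10 (mod 11).
  Combine with x ≡ 0 (mod 7); new modulus lcm = 77.
    Write x = 10 + 11·t and substitute into x ≡ 0 (mod 7): 11·t ≡ 0 − 10 = -10 (mod 7).
    Reduce coefficients mod 7: 4·t ≡ 4 (mod 7).
    The inverse of 4 mod 7 is 2 (since 4·2 = 8 = 1·7 + 1), so t ≡ 2·4 = 8 ≡ 1 (mod 7).
    Then x = 10 + 11·1 = 21, valid modulo lcm(11, 7) = 77: x ≡ 21 (mod 77).
  Combine with x ≡ 9 (mod 17); new modulus lcm = 1309.
    Write x = 21 + 77·t and substitute into x ≡ 9 (mod 17): 77·t ≡ 9 − 21 = -12 (mod 17).
    Reduce coefficients mod 17: 9·t ≡ 5 (mod 17).
    The inverse of 9 mod 17 is 2 (since 9·2 = 18 = 1·17 + 1), so t ≡ 2·5 = 10 ≡ 10 (mod 17).
    Then x = 21 + 77·10 = 791, valid modulo lcm(77, 17) = 1309: x ≡ 791 (mod 1309).
  Combine with x ≡ 18 (mod 19); new modulus lcm = 24871.
    Write x = 791 + 1309·t and substitute into x ≡ 18 (mod 19): 1309·t ≡ 18 − 791 = -773 (mod 19).
    Reduce coefficients mod 19: 17·t ≡ 6 (mod 19).
    The inverse of 17 mod 19 is 9 (since 17·9 = 153 = 8·19 + 1), so t ≡ 9·6 = 54 ≡ 16 (mod 19).
    Then x = 791 + 1309·16 = 21735, valid modulo lcm(1309, 19) = 24871: x ≡ 21735 (mod 24871).
Verify against each original: 21735 mod 11 = 10, 21735 mod 7 = 0, 21735 mod 17 = 9, 21735 mod 19 = 18.

x ≡ 21735 (mod 24871).


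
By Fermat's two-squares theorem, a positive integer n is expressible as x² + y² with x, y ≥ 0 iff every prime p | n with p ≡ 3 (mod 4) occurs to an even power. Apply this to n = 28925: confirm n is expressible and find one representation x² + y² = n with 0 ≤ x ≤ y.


Step 1: Factor n = 28925 = 5^2 · 13 · 89.
Step 2: Check the mod-4 condition on each prime factor: 5 ≡ 1 (mod 4), exponent 2; 13 ≡ 1 (mod 4), exponent 1; 89 ≡ 1 (mod 4), exponent 1.
All primes ≡ 3 (mod 4) appear to even exponent (or don't appear), so by the two-squares theorem n IS expressible as a sum of two squares.
Step 3: Build a representation. Group n = k² · m with k = 5 and m = 13 · 89 = 1157 (a product of primes ≡ 1 (mod 4)); a representation of m scales to one of n via (k·x)² + (k·y)² = k²(x² + y²). Each prime p ≡ 1 (mod 4) is itself a sum of two squares; find a² by testing p − a² for a perfect square:
  13: 13 − 1² = 12, 13 − 2² = 9 = 3² ⇒ 13 = 2² + 3².
  89: 89 − 1² = 88, 89 − 2² = 85, 89 − 3² = 80, 89 − 4² = 73, 89 − 5² = 64 = 8² ⇒ 89 = 5² + 8².
  Combine using the Brahmagupta–Fibonacci identity (a² + b²)(c² + d²) = (ac − bd)² + (ad + bc)² = (ac + bd)² + (ad − bc)²:
  13 · 89 = 1157: from (2² + 3²)(5² + 8²), take (2·5 − 3·8, 2·8 + 3·5) = (10 − 24, 16 + 15) = (-14, 31); dropping signs (only squares matter) gives (14, 31); check 14² + 31² = 196 + 961 = 1157 ✓.
  Scale by k = 5: (5·14, 5·31) = (70, 155).
Step 4: Order so x ≤ y and verify: 70² + 155² = 4900 + 24025 = 28925 = n. ✓

n = 28925 = 70² + 155² (one valid representation with x ≤ y).


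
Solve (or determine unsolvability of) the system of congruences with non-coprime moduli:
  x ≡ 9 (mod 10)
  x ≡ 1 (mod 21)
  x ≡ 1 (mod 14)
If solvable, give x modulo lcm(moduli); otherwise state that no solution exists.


Moduli 10, 21, 14 are not pairwise coprime, so CRT works modulo lcm(m_i) when all pairwise compatibility conditions hold.
Pairwise compatibility: gcd(m_i, m_j) must divide a_i - a_j for every pair.
Merge one congruence at a time:
  Start: x ≡ 9 (mod 10).
  Combine with x ≡ 1 (mod 21): gcd(10, 21) = 1; 1 - 9 = -8, which IS divisible by 1, so compatible.
    Write x = 9 + 10·t and substitute into x ≡ 1 (mod 21): 10·t ≡ 1 − 9 = -8 (mod 21).
    Reduce coefficients mod 21: 10·t ≡ 13 (mod 21).
    The inverse of 10 mod 21 is 19 (since 10·19 = 190 = 9·21 + 1), so t ≡ 19·13 = 247 ≡ 16 (mod 21).
    Then x = 9 + 10·16 = 169, valid modulo lcm(10, 21) = 210: x ≡ 169 (mod 210).
  Combine with x ≡ 1 (mod 14): gcd(210, 14) = 14; 1 - 169 = -168, which IS divisible by 14, so compatible.
    Write x = 169 + 210·t and substitute into x ≡ 1 (mod 14): 210·t ≡ 1 − 169 = -168 (mod 14).
    Divide the congruence (and modulus) by g = 14: 15·t ≡ -12 (mod 1).
    Modulo 1 every t works; take t = 0.
    Then x = 169 + 210·0 = 169, valid modulo lcm(210, 14) = 210: x ≡ 169 (mod 210).
Verify: 169 mod 10 = 9, 169 mod 21 = 1, 169 mod 14 = 1.

x ≡ 169 (mod 210).


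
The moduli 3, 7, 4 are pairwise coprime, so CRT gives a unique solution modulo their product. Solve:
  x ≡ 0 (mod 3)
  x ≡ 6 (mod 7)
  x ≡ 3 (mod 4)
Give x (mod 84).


Moduli 3, 7, 4 are pairwise coprime; by CRT there is a unique solution modulo M = 3 · 7 · 4 = 84.
Solve pairwise, accumulating the modulus:
  Start with x ≡ 0 (mod 3).
  Combine with x ≡ 6 (mod 7): since gcd(3, 7) = 1, we get a unique residue mod 21.
    Write x = 0 + 3·t and substitute into x ≡ 6 (mod 7): 3·t ≡ 6 − 0 = 6 (mod 7).
    The inverse of 3 mod 7 is 5 (since 3·5 = 15 = 2·7 + 1), so t ≡ 5·6 = 30 ≡ 2 (mod 7).
    Then x = 0 + 3·2 = 6, valid modulo lcm(3, 7) = 21: x ≡ 6 (mod 21).
  Combine with x ≡ 3 (mod 4): since gcd(21, 4) = 1, we get a unique residue mod 84.
    Write x = 6 + 21·t and substitute into x ≡ 3 (mod 4): 21·t ≡ 3 − 6 = -3 (mod 4).
    Reduce coefficients mod 4: 1·t ≡ 1 (mod 4).
    So t ≡ 1 (mod 4).
    Then x = 6 + 21·1 = 27, valid modulo lcm(21, 4) = 84: x ≡ 27 (mod 84).
Verify: 27 mod 3 = 0 ✓, 27 mod 7 = 6 ✓, 27 mod 4 = 3 ✓.

x ≡ 27 (mod 84).


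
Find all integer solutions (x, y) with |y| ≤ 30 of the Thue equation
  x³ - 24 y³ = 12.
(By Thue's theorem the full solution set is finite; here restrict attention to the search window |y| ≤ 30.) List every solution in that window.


The equation is x³ - 24y³ = 12. For fixed y, x³ = 24·y³ + 12, so a solution requires the RHS to be a perfect cube.
Strategy: iterate y from -30 to 30, compute RHS = 24·y³ + 12, and check whether it is a (positive or negative) perfect cube.
Check small values of y:
  y = 0: RHS = 12 is not a perfect cube.
  y = 1: RHS = 36 is not a perfect cube.
  y = -1: RHS = -12 is not a perfect cube.
  y = 2: RHS = 204 is not a perfect cube.
  y = -2: RHS = -180 is not a perfect cube.
  y = 3: RHS = 660 is not a perfect cube.
  y = -3: RHS = -636 is not a perfect cube.
Continuing the search up to |y| = 30 finds no solutions either.
No (x, y) in the scanned range satisfies the equation.

No integer solutions with |y| ≤ 30.


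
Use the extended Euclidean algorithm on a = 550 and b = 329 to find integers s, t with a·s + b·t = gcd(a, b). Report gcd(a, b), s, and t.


Euclidean algorithm on (550, 329) — divide until remainder is 0:
  550 = 1 · 329 + 221
  329 = 1 · 221 + 108
  221 = 2 · 108 + 5
  108 = 21 · 5 + 3
  5 = 1 · 3 + 2
  3 = 1 · 2 + 1
  2 = 2 · 1 + 0
gcd(550, 329) = 1.
Track Bezout coefficients alongside the remainders: start with r₀ = 550 = a·1 + b·0 (s = 1, t = 0) and r₁ = 329 = a·0 + b·1 (s = 0, t = 1); each new remainder r_{k+1} = r_{k-1} − q_k·r_k inherits s_{k+1} = s_{k-1} − q_k·s_k, t_{k+1} = t_{k-1} − q_k·t_k, so r_k = a·s_k + b·t_k at every step:
  q = 1: r = 221, s = 1 − 1·0 = 1, t = 0 − 1·1 = -1  (check: 550·1 + 329·(-1) = 221)
  q = 1: r = 108, s = 0 − 1·1 = -1, t = 1 − 1·(-1) = 2  (check: 550·(-1) + 329·2 = 108)
  q = 2: r = 5, s = 1 − 2·(-1) = 3, t = -1 − 2·2 = -5  (check: 550·3 + 329·(-5) = 5)
  q = 21: r = 3, s = -1 − 21·3 = -64, t = 2 − 21·(-5) = 107  (check: 550·(-64) + 329·107 = 3)
  q = 1: r = 2, s = 3 − 1·(-64) = 67, t = -5 − 1·107 = -112  (check: 550·67 + 329·(-112) = 2)
  q = 1: r = 1, s = -64 − 1·67 = -131, t = 107 − 1·(-112) = 219  (check: 550·(-131) + 329·219 = 1)
The row with r = 1 (the gcd) gives the Bezout coefficients s = -131, t = 219.
Result: 550 · (-131) + 329 · (219) = 1.

gcd(550, 329) = 1; s = -131, t = 219 (check: 550·(-131) + 329·219 = 1).


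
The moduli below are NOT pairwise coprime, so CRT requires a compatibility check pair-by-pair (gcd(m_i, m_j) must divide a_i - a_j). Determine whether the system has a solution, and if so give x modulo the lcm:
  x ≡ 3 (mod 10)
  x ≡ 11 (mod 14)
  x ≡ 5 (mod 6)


Moduli 10, 14, 6 are not pairwise coprime, so CRT works modulo lcm(m_i) when all pairwise compatibility conditions hold.
Pairwise compatibility: gcd(m_i, m_j) must divide a_i - a_j for every pair.
Merge one congruence at a time:
  Start: x ≡ 3 (mod 10).
  Combine with x ≡ 11 (mod 14): gcd(10, 14) = 2; 11 - 3 = 8, which IS divisible by 2, so compatible.
    Write x = 3 + 10·t and substitute into x ≡ 11 (mod 14): 10·t ≡ 11 − 3 = 8 (mod 14).
    Divide the congruence (and modulus) by g = 2: 5·t ≡ 4 (mod 7).
    The inverse of 5 mod 7 is 3 (since 5·3 = 15 = 2·7 + 1), so t ≡ 3·4 = 12 ≡ 5 (mod 7).
    Then x = 3 + 10·5 = 53, valid modulo lcm(10, 14) = 70: x ≡ 53 (mod 70).
  Combine with x ≡ 5 (mod 6): gcd(70, 6) = 2; 5 - 53 = -48, which IS divisible by 2, so compatible.
    Write x = 53 + 70·t and substitute into x ≡ 5 (mod 6): 70·t ≡ 5 − 53 = -48 (mod 6).
    Divide the congruence (and modulus) by g = 2: 35·t ≡ -24 (mod 3).
    Reduce coefficients mod 3: 2·t ≡ 0 (mod 3).
    The inverse of 2 mod 3 is 2 (since 2·2 = 4 = 1·3 + 1), so t ≡ 2·0 = 0 ≡ 0 (mod 3).
    Then x = 53 + 70·0 = 53, valid modulo lcm(70, 6) = 210: x ≡ 53 (mod 210).
Verify: 53 mod 10 = 3, 53 mod 14 = 11, 53 mod 6 = 5.

x ≡ 53 (mod 210).


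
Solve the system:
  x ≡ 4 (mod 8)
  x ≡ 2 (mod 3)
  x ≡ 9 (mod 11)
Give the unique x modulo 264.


Moduli 8, 3, 11 are pairwise coprime; by CRT there is a unique solution modulo M = 8 · 3 · 11 = 264.
Solve pairwise, accumulating the modulus:
  Start with x ≡ 4 (mod 8).
  Combine with x ≡ 2 (mod 3): since gcd(8, 3) = 1, we get a unique residue mod 24.
    Write x = 4 + 8·t and substitute into x ≡ 2 (mod 3): 8·t ≡ 2 − 4 = -2 (mod 3).
    Reduce coefficients mod 3: 2·t ≡ 1 (mod 3).
    The inverse of 2 mod 3 is 2 (since 2·2 = 4 = 1·3 + 1), so t ≡ 2·1 = 2 ≡ 2 (mod 3).
    Then x = 4 + 8·2 = 20, valid modulo lcm(8, 3) = 24: x ≡ 20 (mod 24).
  Combine with x ≡ 9 (mod 11): since gcd(24, 11) = 1, we get a unique residue mod 264.
    Write x = 20 + 24·t and substitute into x ≡ 9 (mod 11): 24·t ≡ 9 − 20 = -11 (mod 11).
    Reduce coefficients mod 11: 2·t ≡ 0 (mod 11).
    The inverse of 2 mod 11 is 6 (since 2·6 = 12 = 1·11 + 1), so t ≡ 6·0 = 0 ≡ 0 (mod 11).
    Then x = 20 + 24·0 = 20, valid modulo lcm(24, 11) = 264: x ≡ 20 (mod 264).
Verify: 20 mod 8 = 4 ✓, 20 mod 3 = 2 ✓, 20 mod 11 = 9 ✓.

x ≡ 20 (mod 264).


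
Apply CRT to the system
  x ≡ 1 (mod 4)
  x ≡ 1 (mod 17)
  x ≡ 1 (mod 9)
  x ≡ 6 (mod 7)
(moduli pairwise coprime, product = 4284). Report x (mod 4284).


Product of moduli M = 4 · 17 · 9 · 7 = 4284.
Merge one congruence at a time:
  Start: x ≡ 1 (mod 4).
  Combine with x ≡ 1 (mod 17); new modulus lcm = 68.
    Write x = 1 + 4·t and substitute into x ≡ 1 (mod 17): 4·t ≡ 1 − 1 = 0 (mod 17).
    The inverse of 4 mod 17 is 13 (since 4·13 = 52 = 3·17 + 1), so t ≡ 13·0 = 0 ≡ 0 (mod 17).
    Then x = 1 + 4·0 = 1, valid modulo lcm(4, 17) = 68: x ≡ 1 (mod 68).
  Combine with x ≡ 1 (mod 9); new modulus lcm = 612.
    Write x = 1 + 68·t and substitute into x ≡ 1 (mod 9): 68·t ≡ 1 − 1 = 0 (mod 9).
    Reduce coefficients mod 9: 5·t ≡ 0 (mod 9).
    The inverse of 5 mod 9 is 2 (since 5·2 = 10 = 1·9 + 1), so t ≡ 2·0 = 0 ≡ 0 (mod 9).
    Then x = 1 + 68·0 = 1, valid modulo lcm(68, 9) = 612: x ≡ 1 (mod 612).
  Combine with x ≡ 6 (mod 7); new modulus lcm = 4284.
    Write x = 1 + 612·t and substitute into x ≡ 6 (mod 7): 612·t ≡ 6 − 1 = 5 (mod 7).
    Reduce coefficients mod 7: 3·t ≡ 5 (mod 7).
    The inverse of 3 mod 7 is 5 (since 3·5 = 15 = 2·7 + 1), so t ≡ 5·5 = 25 ≡ 4 (mod 7).
    Then x = 1 + 612·4 = 2449, valid modulo lcm(612, 7) = 4284: x ≡ 2449 (mod 4284).
Verify against each original: 2449 mod 4 = 1, 2449 mod 17 = 1, 2449 mod 9 = 1, 2449 mod 7 = 6.

x ≡ 2449 (mod 4284).


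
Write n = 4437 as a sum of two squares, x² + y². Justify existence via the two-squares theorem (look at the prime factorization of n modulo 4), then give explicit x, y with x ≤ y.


Step 1: Factor n = 4437 = 3^2 · 17 · 29.
Step 2: Check the mod-4 condition on each prime factor: 3 ≡ 3 (mod 4), exponent 2 (must be even); 17 ≡ 1 (mod 4), exponent 1; 29 ≡ 1 (mod 4), exponent 1.
All primes ≡ 3 (mod 4) appear to even exponent (or don't appear), so by the two-squares theorem n IS expressible as a sum of two squares.
Step 3: Build a representation. Group n = k² · m with k = 3 and m = 17 · 29 = 493 (a product of primes ≡ 1 (mod 4)); a representation of m scales to one of n via (k·x)² + (k·y)² = k²(x² + y²). Each prime p ≡ 1 (mod 4) is itself a sum of two squares; find a² by testing p − a² for a perfect square:
  17: 17 − 1² = 16 = 4² ⇒ 17 = 1² + 4².
  29: 29 − 1² = 28, 29 − 2² = 25 = 5² ⇒ 29 = 2² + 5².
  Combine using the Brahmagupta–Fibonacci identity (a² + b²)(c² + d²) = (ac − bd)² + (ad + bc)² = (ac + bd)² + (ad − bc)²:
  17 · 29 = 493: from (1² + 4²)(2² + 5²), take (1·2 − 4·5, 1·5 + 4·2) = (2 − 20, 5 + 8) = (-18, 13); dropping signs (only squares matter) gives (18, 13); check 18² + 13² = 324 + 169 = 493 ✓.
  Scale by k = 3: (3·18, 3·13) = (54, 39).
Step 4: Order so x ≤ y and verify: 39² + 54² = 1521 + 2916 = 4437 = n. ✓

n = 4437 = 39² + 54² (one valid representation with x ≤ y).


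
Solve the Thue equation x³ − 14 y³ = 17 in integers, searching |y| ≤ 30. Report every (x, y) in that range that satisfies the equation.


The equation is x³ - 14y³ = 17. For fixed y, x³ = 14·y³ + 17, so a solution requires the RHS to be a perfect cube.
Strategy: iterate y from -30 to 30, compute RHS = 14·y³ + 17, and check whether it is a (positive or negative) perfect cube.
Check small values of y:
  y = 0: RHS = 17 is not a perfect cube.
  y = 1: RHS = 31 is not a perfect cube.
  y = -1: RHS = 3 is not a perfect cube.
  y = 2: RHS = 129 is not a perfect cube.
  y = -2: RHS = -95 is not a perfect cube.
  y = 3: RHS = 395 is not a perfect cube.
  y = -3: RHS = -361 is not a perfect cube.
Continuing the search up to |y| = 30 finds no solutions either.
No (x, y) in the scanned range satisfies the equation.

No integer solutions with |y| ≤ 30.


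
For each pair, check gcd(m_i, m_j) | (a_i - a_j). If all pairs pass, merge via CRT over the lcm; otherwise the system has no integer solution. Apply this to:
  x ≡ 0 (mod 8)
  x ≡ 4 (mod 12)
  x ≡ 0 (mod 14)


Moduli 8, 12, 14 are not pairwise coprime, so CRT works modulo lcm(m_i) when all pairwise compatibility conditions hold.
Pairwise compatibility: gcd(m_i, m_j) must divide a_i - a_j for every pair.
Merge one congruence at a time:
  Start: x ≡ 0 (mod 8).
  Combine with x ≡ 4 (mod 12): gcd(8, 12) = 4; 4 - 0 = 4, which IS divisible by 4, so compatible.
    Write x = 0 + 8·t and substitute into x ≡ 4 (mod 12): 8·t ≡ 4 − 0 = 4 (mod 12).
    Divide the congruence (and modulus) by g = 4: 2·t ≡ 1 (mod 3).
    The inverse of 2 mod 3 is 2 (since 2·2 = 4 = 1·3 + 1), so t ≡ 2·1 = 2 ≡ 2 (mod 3).
    Then x = 0 + 8·2 = 16, valid modulo lcm(8, 12) = 24: x ≡ 16 (mod 24).
  Combine with x ≡ 0 (mod 14): gcd(24, 14) = 2; 0 - 16 = -16, which IS divisible by 2, so compatible.
    Write x = 16 + 24·t and substitute into x ≡ 0 (mod 14): 24·t ≡ 0 − 16 = -16 (mod 14).
    Divide the congruence (and modulus) by g = 2: 12·t ≡ -8 (mod 7).
    Reduce coefficients mod 7: 5·t ≡ 6 (mod 7).
    The inverse of 5 mod 7 is 3 (since 5·3 = 15 = 2·7 + 1), so t ≡ 3·6 = 18 ≡ 4 (mod 7).
    Then x = 16 + 24·4 = 112, valid modulo lcm(24, 14) = 168: x ≡ 112 (mod 168).
Verify: 112 mod 8 = 0, 112 mod 12 = 4, 112 mod 14 = 0.

x ≡ 112 (mod 168).


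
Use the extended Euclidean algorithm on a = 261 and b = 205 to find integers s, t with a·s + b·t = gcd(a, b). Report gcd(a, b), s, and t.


Euclidean algorithm on (261, 205) — divide until remainder is 0:
  261 = 1 · 205 + 56
  205 = 3 · 56 + 37
  56 = 1 · 37 + 19
  37 = 1 · 19 + 18
  19 = 1 · 18 + 1
  18 = 18 · 1 + 0
gcd(261, 205) = 1.
Track Bezout coefficients alongside the remainders: start with r₀ = 261 = a·1 + b·0 (s = 1, t = 0) and r₁ = 205 = a·0 + b·1 (s = 0, t = 1); each new remainder r_{k+1} = r_{k-1} − q_k·r_k inherits s_{k+1} = s_{k-1} − q_k·s_k, t_{k+1} = t_{k-1} − q_k·t_k, so r_k = a·s_k + b·t_k at every step:
  q = 1: r = 56, s = 1 − 1·0 = 1, t = 0 − 1·1 = -1  (check: 261·1 + 205·(-1) = 56)
  q = 3: r = 37, s = 0 − 3·1 = -3, t = 1 − 3·(-1) = 4  (check: 261·(-3) + 205·4 = 37)
  q = 1: r = 19, s = 1 − 1·(-3) = 4, t = -1 − 1·4 = -5  (check: 261·4 + 205·(-5) = 19)
  q = 1: r = 18, s = -3 − 1·4 = -7, t = 4 − 1·(-5) = 9  (check: 261·(-7) + 205·9 = 18)
  q = 1: r = 1, s = 4 − 1·(-7) = 11, t = -5 − 1·9 = -14  (check: 261·11 + 205·(-14) = 1)
The row with r = 1 (the gcd) gives the Bezout coefficients s = 11, t = -14.
Result: 261 · (11) + 205 · (-14) = 1.

gcd(261, 205) = 1; s = 11, t = -14 (check: 261·11 + 205·(-14) = 1).


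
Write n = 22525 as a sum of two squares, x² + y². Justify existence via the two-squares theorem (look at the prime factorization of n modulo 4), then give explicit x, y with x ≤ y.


Step 1: Factor n = 22525 = 5^2 · 17 · 53.
Step 2: Check the mod-4 condition on each prime factor: 5 ≡ 1 (mod 4), exponent 2; 17 ≡ 1 (mod 4), exponent 1; 53 ≡ 1 (mod 4), exponent 1.
All primes ≡ 3 (mod 4) appear to even exponent (or don't appear), so by the two-squares theorem n IS expressible as a sum of two squares.
Step 3: Build a representation. Group n = k² · m with k = 5 and m = 17 · 53 = 901 (a product of primes ≡ 1 (mod 4)); a representation of m scales to one of n via (k·x)² + (k·y)² = k²(x² + y²). Each prime p ≡ 1 (mod 4) is itself a sum of two squares; find a² by testing p − a² for a perfect square:
  17: 17 − 1² = 16 = 4² ⇒ 17 = 1² + 4².
  53: 53 − 1² = 52, 53 − 2² = 49 = 7² ⇒ 53 = 2² + 7².
  Combine using the Brahmagupta–Fibonacci identity (a² + b²)(c² + d²) = (ac − bd)² + (ad + bc)² = (ac + bd)² + (ad − bc)²:
  17 · 53 = 901: from (1² + 4²)(2² + 7²), take (1·2 − 4·7, 1·7 + 4·2) = (2 − 28, 7 + 8) = (-26, 15); dropping signs (only squares matter) gives (26, 15); check 26² + 15² = 676 + 225 = 901 ✓.
  Scale by k = 5: (5·26, 5·15) = (130, 75).
Step 4: Order so x ≤ y and verify: 75² + 130² = 5625 + 16900 = 22525 = n. ✓

n = 22525 = 75² + 130² (one valid representation with x ≤ y).


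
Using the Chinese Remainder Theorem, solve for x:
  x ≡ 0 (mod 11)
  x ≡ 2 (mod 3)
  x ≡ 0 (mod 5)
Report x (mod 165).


Moduli 11, 3, 5 are pairwise coprime; by CRT there is a unique solution modulo M = 11 · 3 · 5 = 165.
Solve pairwise, accumulating the modulus:
  Start with x ≡ 0 (mod 11).
  Combine with x ≡ 2 (mod 3): since gcd(11, 3) = 1, we get a unique residue mod 33.
    Write x = 0 + 11·t and substitute into x ≡ 2 (mod 3): 11·t ≡ 2 − 0 = 2 (mod 3).
    Reduce coefficients mod 3: 2·t ≡ 2 (mod 3).
    The inverse of 2 mod 3 is 2 (since 2·2 = 4 = 1·3 + 1), so t ≡ 2·2 = 4 ≡ 1 (mod 3).
    Then x = 0 + 11·1 = 11, valid modulo lcm(11, 3) = 33: x ≡ 11 (mod 33).
  Combine with x ≡ 0 (mod 5): since gcd(33, 5) = 1, we get a unique residue mod 165.
    Write x = 11 + 33·t and substitute into x ≡ 0 (mod 5): 33·t ≡ 0 − 11 = -11 (mod 5).
    Reduce coefficients mod 5: 3·t ≡ 4 (mod 5).
    The inverse of 3 mod 5 is 2 (since 3·2 = 6 = 1·5 + 1), so t ≡ 2·4 = 8 ≡ 3 (mod 5).
    Then x = 11 + 33·3 = 110, valid modulo lcm(33, 5) = 165: x ≡ 110 (mod 165).
Verify: 110 mod 11 = 0 ✓, 110 mod 3 = 2 ✓, 110 mod 5 = 0 ✓.

x ≡ 110 (mod 165).


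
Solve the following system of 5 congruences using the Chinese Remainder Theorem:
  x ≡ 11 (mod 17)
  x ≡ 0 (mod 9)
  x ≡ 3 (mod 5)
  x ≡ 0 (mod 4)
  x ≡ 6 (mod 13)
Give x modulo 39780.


Product of moduli M = 17 · 9 · 5 · 4 · 13 = 39780.
Merge one congruence at a time:
  Start: x ≡ 11 (mod 17).
  Combine with x ≡ 0 (mod 9); new modulus lcm = 153.
    Write x = 11 + 17·t and substitute into x ≡ 0 (mod 9): 17·t ≡ 0 − 11 = -11 (mod 9).
    Reduce coefficients mod 9: 8·t ≡ 7 (mod 9).
    The inverse of 8 mod 9 is 8 (since 8·8 = 64 = 7·9 + 1), so t ≡ 8·7 = 56 ≡ 2 (mod 9).
    Then x = 11 + 17·2 = 45, valid modulo lcm(17, 9) = 153: x ≡ 45 (mod 153).
  Combine with x ≡ 3 (mod 5); new modulus lcm = 765.
    Write x = 45 + 153·t and substitute into x ≡ 3 (mod 5): 153·t ≡ 3 − 45 = -42 (mod 5).
    Reduce coefficients mod 5: 3·t ≡ 3 (mod 5).
    The inverse of 3 mod 5 is 2 (since 3·2 = 6 = 1·5 + 1), so t ≡ 2·3 = 6 ≡ 1 (mod 5).
    Then x = 45 + 153·1 = 198, valid modulo lcm(153, 5) = 765: x ≡ 198 (mod 765).
  Combine with x ≡ 0 (mod 4); new modulus lcm = 3060.
    Write x = 198 + 765·t and substitute into x ≡ 0 (mod 4): 765·t ≡ 0 − 198 = -198 (mod 4).
    Reduce coefficients mod 4: 1·t ≡ 2 (mod 4).
    So t ≡ 2 (mod 4).
    Then x = 198 + 765·2 = 1728, valid modulo lcm(765, 4) = 3060: x ≡ 1728 (mod 3060).
  Combine with x ≡ 6 (mod 13); new modulus lcm = 39780.
    Write x = 1728 + 3060·t and substitute into x ≡ 6 (mod 13): 3060·t ≡ 6 − 1728 = -1722 (mod 13).
    Reduce coefficients mod 13: 5·t ≡ 7 (mod 13).
    The inverse of 5 mod 13 is 8 (since 5·8 = 40 = 3·13 + 1), so t ≡ 8·7 = 56 ≡ 4 (mod 13).
    Then x = 1728 + 3060·4 = 13968, valid modulo lcm(3060, 13) = 39780: x ≡ 13968 (mod 39780).
Verify against each original: 13968 mod 17 = 11, 13968 mod 9 = 0, 13968 mod 5 = 3, 13968 mod 4 = 0, 13968 mod 13 = 6.

x ≡ 13968 (mod 39780).


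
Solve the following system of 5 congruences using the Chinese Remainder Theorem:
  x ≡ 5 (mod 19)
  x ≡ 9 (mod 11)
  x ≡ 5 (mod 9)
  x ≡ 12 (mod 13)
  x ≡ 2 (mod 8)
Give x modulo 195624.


Product of moduli M = 19 · 11 · 9 · 13 · 8 = 195624.
Merge one congruence at a time:
  Start: x ≡ 5 (mod 19).
  Combine with x ≡ 9 (mod 11); new modulus lcm = 209.
    Write x = 5 + 19·t and substitute into x ≡ 9 (mod 11): 19·t ≡ 9 − 5 = 4 (mod 11).
    Reduce coefficients mod 11: 8·t ≡ 4 (mod 11).
    The inverse of 8 mod 11 is 7 (since 8·7 = 56 = 5·11 + 1), so t ≡ 7·4 = 28 ≡ 6 (mod 11).
    Then x = 5 + 19·6 = 119, valid modulo lcm(19, 11) = 209: x ≡ 119 (mod 209).
  Combine with x ≡ 5 (mod 9); new modulus lcm = 1881.
    Write x = 119 + 209·t and substitute into x ≡ 5 (mod 9): 209·t ≡ 5 − 119 = -114 (mod 9).
    Reduce coefficients mod 9: 2·t ≡ 3 (mod 9).
    The inverse of 2 mod 9 is 5 (since 2·5 = 10 = 1·9 + 1), so t ≡ 5·3 = 15 ≡ 6 (mod 9).
    Then x = 119 + 209·6 = 1373, valid modulo lcm(209, 9) = 1881: x ≡ 1373 (mod 1881).
  Combine with x ≡ 12 (mod 13); new modulus lcm = 24453.
    Write x = 1373 + 1881·t and substitute into x ≡ 12 (mod 13): 1881·t ≡ 12 − 1373 = -1361 (mod 13).
    Reduce coefficients mod 13: 9·t ≡ 4 (mod 13).
    The inverse of 9 mod 13 is 3 (since 9·3 = 27 = 2·13 + 1), so t ≡ 3·4 = 12 ≡ 12 (mod 13).
    Then x = 1373 + 1881·12 = 23945, valid modulo lcm(1881, 13) = 24453: x ≡ 23945 (mod 24453).
  Combine with x ≡ 2 (mod 8); new modulus lcm = 195624.
    Write x = 23945 + 24453·t and substitute into x ≡ 2 (mod 8): 24453·t ≡ 2 − 23945 = -23943 (mod 8).
    Reduce coefficients mod 8: 5·t ≡ 1 (mod 8).
    The inverse of 5 mod 8 is 5 (since 5·5 = 25 = 3·8 + 1), so t ≡ 5·1 = 5 ≡ 5 (mod 8).
    Then x = 23945 + 24453·5 = 146210, valid modulo lcm(24453, 8) = 195624: x ≡ 146210 (mod 195624).
Verify against each original: 146210 mod 19 = 5, 146210 mod 11 = 9, 146210 mod 9 = 5, 146210 mod 13 = 12, 146210 mod 8 = 2.

x ≡ 146210 (mod 195624).


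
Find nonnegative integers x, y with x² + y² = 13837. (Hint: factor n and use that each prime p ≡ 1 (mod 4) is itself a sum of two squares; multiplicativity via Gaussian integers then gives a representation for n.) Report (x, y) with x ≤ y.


Step 1: Factor n = 13837 = 101 · 137.
Step 2: Check the mod-4 condition on each prime factor: 101 ≡ 1 (mod 4), exponent 1; 137 ≡ 1 (mod 4), exponent 1.
All primes ≡ 3 (mod 4) appear to even exponent (or don't appear), so by the two-squares theorem n IS expressible as a sum of two squares.
Step 3: Build a representation. Here n = 101 · 137 is a product of primes ≡ 1 (mod 4). Each prime p ≡ 1 (mod 4) is itself a sum of two squares; find a² by testing p − a² for a perfect square:
  101: 101 − 1² = 100 = 10² ⇒ 101 = 1² + 10².
  137: 137 − 1² = 136, 137 − 2² = 133, 137 − 3² = 128, 137 − 4² = 121 = 11² ⇒ 137 = 4² + 11².
  Combine using the Brahmagupta–Fibonacci identity (a² + b²)(c² + d²) = (ac − bd)² + (ad + bc)² = (ac + bd)² + (ad − bc)²:
  101 · 137 = 13837: from (1² + 10²)(4² + 11²), take (1·4 − 10·11, 1·11 + 10·4) = (4 − 110, 11 + 40) = (-106, 51); dropping signs (only squares matter) gives (106, 51); check 106² + 51² = 11236 + 2601 = 13837 ✓.
Step 4: Order so x ≤ y and verify: 51² + 106² = 2601 + 11236 = 13837 = n. ✓

n = 13837 = 51² + 106² (one valid representation with x ≤ y).


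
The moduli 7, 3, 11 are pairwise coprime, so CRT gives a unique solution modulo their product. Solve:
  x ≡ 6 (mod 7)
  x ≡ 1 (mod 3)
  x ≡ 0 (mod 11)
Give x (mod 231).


Moduli 7, 3, 11 are pairwise coprime; by CRT there is a unique solution modulo M = 7 · 3 · 11 = 231.
Solve pairwise, accumulating the modulus:
  Start with x ≡ 6 (mod 7).
  Combine with x ≡ 1 (mod 3): since gcd(7, 3) = 1, we get a unique residue mod 21.
    Write x = 6 + 7·t and substitute into x ≡ 1 (mod 3): 7·t ≡ 1 − 6 = -5 (mod 3).
    Reduce coefficients mod 3: 1·t ≡ 1 (mod 3).
    So t ≡ 1 (mod 3).
    Then x = 6 + 7·1 = 13, valid modulo lcm(7, 3) = 21: x ≡ 13 (mod 21).
  Combine with x ≡ 0 (mod 11): since gcd(21, 11) = 1, we get a unique residue mod 231.
    Write x = 13 + 21·t and substitute into x ≡ 0 (mod 11): 21·t ≡ 0 − 13 = -13 (mod 11).
    Reduce coefficients mod 11: 10·t ≡ 9 (mod 11).
    The inverse of 10 mod 11 is 10 (since 10·10 = 100 = 9·11 + 1), so t ≡ 10·9 = 90 ≡ 2 (mod 11).
    Then x = 13 + 21·2 = 55, valid modulo lcm(21, 11) = 231: x ≡ 55 (mod 231).
Verify: 55 mod 7 = 6 ✓, 55 mod 3 = 1 ✓, 55 mod 11 = 0 ✓.

x ≡ 55 (mod 231).


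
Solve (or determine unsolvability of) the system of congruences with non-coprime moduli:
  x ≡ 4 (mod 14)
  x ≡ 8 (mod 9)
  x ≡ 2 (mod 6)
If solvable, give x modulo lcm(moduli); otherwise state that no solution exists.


Moduli 14, 9, 6 are not pairwise coprime, so CRT works modulo lcm(m_i) when all pairwise compatibility conditions hold.
Pairwise compatibility: gcd(m_i, m_j) must divide a_i - a_j for every pair.
Merge one congruence at a time:
  Start: x ≡ 4 (mod 14).
  Combine with x ≡ 8 (mod 9): gcd(14, 9) = 1; 8 - 4 = 4, which IS divisible by 1, so compatible.
    Write x = 4 + 14·t and substitute into x ≡ 8 (mod 9): 14·t ≡ 8 − 4 = 4 (mod 9).
    Reduce coefficients mod 9: 5·t ≡ 4 (mod 9).
    The inverse of 5 mod 9 is 2 (since 5·2 = 10 = 1·9 + 1), so t ≡ 2·4 = 8 ≡ 8 (mod 9).
    Then x = 4 + 14·8 = 116, valid modulo lcm(14, 9) = 126: x ≡ 116 (mod 126).
  Combine with x ≡ 2 (mod 6): gcd(126, 6) = 6; 2 - 116 = -114, which IS divisible by 6, so compatible.
    Write x = 116 + 126·t and substitute into x ≡ 2 (mod 6): 126·t ≡ 2 − 116 = -114 (mod 6).
    Divide the congruence (and modulus) by g = 6: 21·t ≡ -19 (mod 1).
    Modulo 1 every t works; take t = 0.
    Then x = 116 + 126·0 = 116, valid modulo lcm(126, 6) = 126: x ≡ 116 (mod 126).
Verify: 116 mod 14 = 4, 116 mod 9 = 8, 116 mod 6 = 2.

x ≡ 116 (mod 126).
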